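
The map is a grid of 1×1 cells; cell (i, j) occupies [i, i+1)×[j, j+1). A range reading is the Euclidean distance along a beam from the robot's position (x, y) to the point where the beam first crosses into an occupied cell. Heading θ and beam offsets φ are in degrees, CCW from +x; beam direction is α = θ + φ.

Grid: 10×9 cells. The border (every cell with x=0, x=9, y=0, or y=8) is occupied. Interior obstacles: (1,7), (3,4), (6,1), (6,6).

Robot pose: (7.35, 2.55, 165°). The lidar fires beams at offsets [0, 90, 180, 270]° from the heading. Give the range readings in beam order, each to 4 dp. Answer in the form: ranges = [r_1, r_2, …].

beam 1: φ=0°, α=165°
  cosα=-0.9659 sinα=0.2588 | (7,2) | tMaxX 0.3623 tMaxY 1.7387 | tΔX 1.0353 tΔY 3.8637
    t=0.3623 [x] (6,2)
    t=1.3976 [x] (5,2)
    t=1.7387 [y] (5,3)
    t=2.4329 [x] (4,3)
    t=3.4682 [x] (3,3)
    t=4.5035 [x] (2,3)
    t=5.5387 [x] (1,3)
    t=5.6024 [y] (1,4)
    t=6.5740 [x] (0,4) — stop
  → r_1 = 6.5740
beam 2: φ=90°, α=255°
  cosα=-0.2588 sinα=-0.9659 | (7,2) | tMaxX 1.3523 tMaxY 0.5694 | tΔX 3.8637 tΔY 1.0353
    t=0.5694 [y] (7,1)
    t=1.3523 [x] (6,1) — stop
  → r_2 = 1.3523
beam 3: φ=180°, α=345°
  cosα=0.9659 sinα=-0.2588 | (7,2) | tMaxX 0.6729 tMaxY 2.1250 | tΔX 1.0353 tΔY 3.8637
    t=0.6729 [x] (8,2)
    t=1.7082 [x] (9,2) — stop
  → r_3 = 1.7082
beam 4: φ=270°, α=75°
  cosα=0.2588 sinα=0.9659 | (7,2) | tMaxX 2.5114 tMaxY 0.4659 | tΔX 3.8637 tΔY 1.0353
    t=0.4659 [y] (7,3)
    t=1.5012 [y] (7,4)
    t=2.5114 [x] (8,4)
    t=2.5364 [y] (8,5)
    t=3.5717 [y] (8,6)
    t=4.6070 [y] (8,7)
    t=5.6423 [y] (8,8) — stop
  → r_4 = 5.6423

ranges = [6.5740, 1.3523, 1.7082, 5.6423]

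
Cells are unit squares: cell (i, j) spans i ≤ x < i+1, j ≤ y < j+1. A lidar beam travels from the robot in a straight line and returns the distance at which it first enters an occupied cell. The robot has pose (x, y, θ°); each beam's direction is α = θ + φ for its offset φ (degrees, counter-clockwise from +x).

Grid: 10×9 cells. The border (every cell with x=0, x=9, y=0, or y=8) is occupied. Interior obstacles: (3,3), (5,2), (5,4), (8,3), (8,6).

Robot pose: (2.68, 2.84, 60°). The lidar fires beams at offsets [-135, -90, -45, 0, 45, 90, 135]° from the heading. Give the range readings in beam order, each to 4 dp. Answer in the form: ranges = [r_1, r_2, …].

beam 1: φ=-135°, α=285°
  direction (0.2588, -0.9659); cell (2,2); t to first gridline: x 1.2364, y 0.8696 (then +3.8637 / +1.0353)
    (2,1) via y @ 0.8696
    (3,1) via x @ 1.2364
    (3,0) via y @ 1.9049  # hit
  → r_1 = 1.9049
beam 2: φ=-90°, α=330°
  direction (0.8660, -0.5000); cell (2,2); t to first gridline: x 0.3695, y 1.6800 (then +1.1547 / +2.0000)
    (3,2) via x @ 0.3695
    (4,2) via x @ 1.5242
    (4,1) via y @ 1.6800
    (5,1) via x @ 2.6789
    (5,0) via y @ 3.6800  # hit
  → r_2 = 3.6800
beam 3: φ=-45°, α=15°
  direction (0.9659, 0.2588); cell (2,2); t to first gridline: x 0.3313, y 0.6182 (then +1.0353 / +3.8637)
    (3,2) via x @ 0.3313
    (3,3) via y @ 0.6182  # hit
  → r_3 = 0.6182
beam 4: φ=0°, α=60°
  direction (0.5000, 0.8660); cell (2,2); t to first gridline: x 0.6400, y 0.1848 (then +2.0000 / +1.1547)
    (2,3) via y @ 0.1848
    (3,3) via x @ 0.6400  # hit
  → r_4 = 0.6400
beam 5: φ=45°, α=105°
  direction (-0.2588, 0.9659); cell (2,2); t to first gridline: x 2.6273, y 0.1656 (then +3.8637 / +1.0353)
    (2,3) via y @ 0.1656
    (2,4) via y @ 1.2009
    (2,5) via y @ 2.2362
    (1,5) via x @ 2.6273
    (1,6) via y @ 3.2715
    (1,7) via y @ 4.3067
    (1,8) via y @ 5.3420  # hit
  → r_5 = 5.3420
beam 6: φ=90°, α=150°
  direction (-0.8660, 0.5000); cell (2,2); t to first gridline: x 0.7852, y 0.3200 (then +1.1547 / +2.0000)
    (2,3) via y @ 0.3200
    (1,3) via x @ 0.7852
    (0,3) via x @ 1.9399  # hit
  → r_6 = 1.9399
beam 7: φ=135°, α=195°
  direction (-0.9659, -0.2588); cell (2,2); t to first gridline: x 0.7040, y 3.2455 (then +1.0353 / +3.8637)
    (1,2) via x @ 0.7040
    (0,2) via x @ 1.7393  # hit
  → r_7 = 1.7393

ranges = [1.9049, 3.6800, 0.6182, 0.6400, 5.3420, 1.9399, 1.7393]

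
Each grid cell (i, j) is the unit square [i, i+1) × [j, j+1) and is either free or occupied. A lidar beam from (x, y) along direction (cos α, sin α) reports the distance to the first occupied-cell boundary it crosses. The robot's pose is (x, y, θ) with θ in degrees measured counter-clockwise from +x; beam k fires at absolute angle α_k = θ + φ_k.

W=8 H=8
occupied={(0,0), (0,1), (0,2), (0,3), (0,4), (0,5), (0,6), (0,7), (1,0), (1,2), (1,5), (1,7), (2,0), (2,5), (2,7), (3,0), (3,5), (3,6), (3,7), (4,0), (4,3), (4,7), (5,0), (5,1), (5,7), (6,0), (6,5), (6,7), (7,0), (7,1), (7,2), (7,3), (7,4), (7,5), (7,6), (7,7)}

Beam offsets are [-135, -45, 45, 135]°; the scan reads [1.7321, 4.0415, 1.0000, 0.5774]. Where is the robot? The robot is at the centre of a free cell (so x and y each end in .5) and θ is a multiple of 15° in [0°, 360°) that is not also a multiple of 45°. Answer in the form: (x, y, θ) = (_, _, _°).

Enumerate (i+0.5, j+0.5, θ) over the 28 free cells and 16 admissible headings. For each, cast all 4 beams and compare to the given ranges.
  (4.5, 6.5, 75°): beam 1 = 5.0000 ≠ 1.7321 ✗
  (6.5, 2.5, 345°): beam 1 = 1.0000 ≠ 1.7321 ✗
  (2.5, 1.5, 30°): beam 1 = 0.5176 ≠ 1.7321 ✗
  (3.5, 2.5, 165°): beam 1 = 1.0000 ≠ 1.7321 ✗
  …
  (2.5, 4.5, 345°): r_1=1.7321, r_2=4.0415, r_3=1.0000, r_4=0.5774 — all match ✓
Unique over the lattice → pose = (2.5, 4.5, 345°).

(x, y, θ) = (2.5, 4.5, 345°)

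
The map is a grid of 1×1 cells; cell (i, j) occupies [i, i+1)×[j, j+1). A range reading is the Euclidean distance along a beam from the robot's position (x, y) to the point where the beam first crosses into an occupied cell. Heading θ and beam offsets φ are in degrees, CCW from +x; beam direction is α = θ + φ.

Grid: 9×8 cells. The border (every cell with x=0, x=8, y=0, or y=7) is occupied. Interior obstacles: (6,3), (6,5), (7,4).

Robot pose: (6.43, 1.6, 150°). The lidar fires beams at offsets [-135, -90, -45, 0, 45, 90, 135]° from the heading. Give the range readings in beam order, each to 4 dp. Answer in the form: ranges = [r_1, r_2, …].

ranges = [1.6254, 2.7713, 1.4494, 6.2700, 2.3182, 0.6928, 0.6212]

beam 1: φ=-135°, α=15°
  dir = (cos 15°, sin 15°) = (0.9659, 0.2588); from cell (6,1)
  next x-line at t=0.5901, next y-line at t=1.5455; Δt_x=1.0353, Δt_y=3.8637
    x: enter (7,1) at t=0.5901
    y: enter (7,2) at t=1.5455
    x: enter (8,2) at t=1.6254 ← occupied
  → r_1 = 1.6254
beam 2: φ=-90°, α=60°
  dir = (cos 60°, sin 60°) = (0.5000, 0.8660); from cell (6,1)
  next x-line at t=1.1400, next y-line at t=0.4619; Δt_x=2.0000, Δt_y=1.1547
    y: enter (6,2) at t=0.4619
    x: enter (7,2) at t=1.1400
    y: enter (7,3) at t=1.6166
    y: enter (7,4) at t=2.7713 ← occupied
  → r_2 = 2.7713
beam 3: φ=-45°, α=105°
  dir = (cos 105°, sin 105°) = (-0.2588, 0.9659); from cell (6,1)
  next x-line at t=1.6614, next y-line at t=0.4141; Δt_x=3.8637, Δt_y=1.0353
    y: enter (6,2) at t=0.4141
    y: enter (6,3) at t=1.4494 ← occupied
  → r_3 = 1.4494
beam 4: φ=0°, α=150°
  dir = (cos 150°, sin 150°) = (-0.8660, 0.5000); from cell (6,1)
  next x-line at t=0.4965, next y-line at t=0.8000; Δt_x=1.1547, Δt_y=2.0000
    x: enter (5,1) at t=0.4965
    y: enter (5,2) at t=0.8000
    x: enter (4,2) at t=1.6512
    y: enter (4,3) at t=2.8000
    x: enter (3,3) at t=2.8059
    x: enter (2,3) at t=3.9606
    y: enter (2,4) at t=4.8000
    x: enter (1,4) at t=5.1153
    x: enter (0,4) at t=6.2700 ← occupied
  → r_4 = 6.2700
beam 5: φ=45°, α=195°
  dir = (cos 195°, sin 195°) = (-0.9659, -0.2588); from cell (6,1)
  next x-line at t=0.4452, next y-line at t=2.3182; Δt_x=1.0353, Δt_y=3.8637
    x: enter (5,1) at t=0.4452
    x: enter (4,1) at t=1.4804
    y: enter (4,0) at t=2.3182 ← occupied
  → r_5 = 2.3182
beam 6: φ=90°, α=240°
  dir = (cos 240°, sin 240°) = (-0.5000, -0.8660); from cell (6,1)
  next x-line at t=0.8600, next y-line at t=0.6928; Δt_x=2.0000, Δt_y=1.1547
    y: enter (6,0) at t=0.6928 ← occupied
  → r_6 = 0.6928
beam 7: φ=135°, α=285°
  dir = (cos 285°, sin 285°) = (0.2588, -0.9659); from cell (6,1)
  next x-line at t=2.2023, next y-line at t=0.6212; Δt_x=3.8637, Δt_y=1.0353
    y: enter (6,0) at t=0.6212 ← occupied
  → r_7 = 0.6212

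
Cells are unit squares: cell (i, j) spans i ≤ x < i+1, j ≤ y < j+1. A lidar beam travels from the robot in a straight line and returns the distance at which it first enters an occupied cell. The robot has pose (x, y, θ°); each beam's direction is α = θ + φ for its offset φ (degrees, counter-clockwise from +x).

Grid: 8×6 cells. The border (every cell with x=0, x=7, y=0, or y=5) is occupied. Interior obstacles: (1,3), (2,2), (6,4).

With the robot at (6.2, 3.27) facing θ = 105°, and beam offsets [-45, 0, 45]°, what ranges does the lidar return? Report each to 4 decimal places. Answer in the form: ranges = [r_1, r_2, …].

beam 1: φ=-45°, α=60°
  direction (0.5000, 0.8660); cell (6,3); t to first gridline: x 1.6000, y 0.8429 (then +2.0000 / +1.1547)
    (6,4) via y @ 0.8429  # hit
  → r_1 = 0.8429
beam 2: φ=0°, α=105°
  direction (-0.2588, 0.9659); cell (6,3); t to first gridline: x 0.7727, y 0.7558 (then +3.8637 / +1.0353)
    (6,4) via y @ 0.7558  # hit
  → r_2 = 0.7558
beam 3: φ=45°, α=150°
  direction (-0.8660, 0.5000); cell (6,3); t to first gridline: x 0.2309, y 1.4600 (then +1.1547 / +2.0000)
    (5,3) via x @ 0.2309
    (4,3) via x @ 1.3856
    (4,4) via y @ 1.4600
    (3,4) via x @ 2.5403
    (3,5) via y @ 3.4600  # hit
  → r_3 = 3.4600

ranges = [0.8429, 0.7558, 3.4600]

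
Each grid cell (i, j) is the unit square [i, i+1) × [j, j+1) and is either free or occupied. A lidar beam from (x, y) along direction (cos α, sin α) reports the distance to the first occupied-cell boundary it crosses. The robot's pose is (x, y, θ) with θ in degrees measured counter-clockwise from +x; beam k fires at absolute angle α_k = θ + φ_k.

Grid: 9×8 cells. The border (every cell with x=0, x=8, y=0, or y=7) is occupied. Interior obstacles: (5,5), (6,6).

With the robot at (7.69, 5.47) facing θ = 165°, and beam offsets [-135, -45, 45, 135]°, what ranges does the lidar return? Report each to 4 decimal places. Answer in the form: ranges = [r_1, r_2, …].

ranges = [0.3580, 1.3800, 7.7249, 0.6200]

beam 1: φ=-135°, α=30°
  cosα=0.8660 sinα=0.5000 | (7,5) | tMaxX 0.3580 tMaxY 1.0600 | tΔX 1.1547 tΔY 2.0000
    t=0.3580 [x] (8,5) — stop
  → r_1 = 0.3580
beam 2: φ=-45°, α=120°
  cosα=-0.5000 sinα=0.8660 | (7,5) | tMaxX 1.3800 tMaxY 0.6120 | tΔX 2.0000 tΔY 1.1547
    t=0.6120 [y] (7,6)
    t=1.3800 [x] (6,6) — stop
  → r_2 = 1.3800
beam 3: φ=45°, α=210°
  cosα=-0.8660 sinα=-0.5000 | (7,5) | tMaxX 0.7967 tMaxY 0.9400 | tΔX 1.1547 tΔY 2.0000
    t=0.7967 [x] (6,5)
    t=0.9400 [y] (6,4)
    t=1.9514 [x] (5,4)
    t=2.9400 [y] (5,3)
    t=3.1061 [x] (4,3)
    t=4.2608 [x] (3,3)
    t=4.9400 [y] (3,2)
    t=5.4155 [x] (2,2)
    t=6.5702 [x] (1,2)
    t=6.9400 [y] (1,1)
    t=7.7249 [x] (0,1) — stop
  → r_3 = 7.7249
beam 4: φ=135°, α=300°
  cosα=0.5000 sinα=-0.8660 | (7,5) | tMaxX 0.6200 tMaxY 0.5427 | tΔX 2.0000 tΔY 1.1547
    t=0.5427 [y] (7,4)
    t=0.6200 [x] (8,4) — stop
  → r_4 = 0.6200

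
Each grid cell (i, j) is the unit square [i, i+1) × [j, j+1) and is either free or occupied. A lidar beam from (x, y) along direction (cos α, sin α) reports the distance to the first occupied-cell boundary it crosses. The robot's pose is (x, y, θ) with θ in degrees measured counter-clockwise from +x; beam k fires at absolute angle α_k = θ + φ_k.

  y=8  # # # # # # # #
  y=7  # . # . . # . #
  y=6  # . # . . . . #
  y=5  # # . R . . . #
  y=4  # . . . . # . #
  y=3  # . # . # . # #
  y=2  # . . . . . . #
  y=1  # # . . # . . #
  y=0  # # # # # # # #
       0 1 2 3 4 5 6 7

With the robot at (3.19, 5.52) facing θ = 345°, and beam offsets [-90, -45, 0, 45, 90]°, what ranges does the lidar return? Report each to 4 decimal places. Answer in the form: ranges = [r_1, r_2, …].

ranges = [1.5736, 1.7551, 2.0091, 2.9600, 2.5675]

beam 1: φ=-90°, α=255°
  d=(-0.2588,-0.9659)  start (3,5)  tX=0.7341 tY=0.5383  stride 1/|dx|=3.8637 1/|dy|=1.0353
    cross y-line → (3,4), t=0.5383
    cross x-line → (2,4), t=0.7341
    cross y-line → (2,3), t=1.5736 (wall)
  → r_1 = 1.5736
beam 2: φ=-45°, α=300°
  d=(0.5000,-0.8660)  start (3,5)  tX=1.6200 tY=0.6004  stride 1/|dx|=2.0000 1/|dy|=1.1547
    cross y-line → (3,4), t=0.6004
    cross x-line → (4,4), t=1.6200
    cross y-line → (4,3), t=1.7551 (wall)
  → r_2 = 1.7551
beam 3: φ=0°, α=345°
  d=(0.9659,-0.2588)  start (3,5)  tX=0.8386 tY=2.0091  stride 1/|dx|=1.0353 1/|dy|=3.8637
    cross x-line → (4,5), t=0.8386
    cross x-line → (5,5), t=1.8738
    cross y-line → (5,4), t=2.0091 (wall)
  → r_3 = 2.0091
beam 4: φ=45°, α=30°
  d=(0.8660,0.5000)  start (3,5)  tX=0.9353 tY=0.9600  stride 1/|dx|=1.1547 1/|dy|=2.0000
    cross x-line → (4,5), t=0.9353
    cross y-line → (4,6), t=0.9600
    cross x-line → (5,6), t=2.0900
    cross y-line → (5,7), t=2.9600 (wall)
  → r_4 = 2.9600
beam 5: φ=90°, α=75°
  d=(0.2588,0.9659)  start (3,5)  tX=3.1296 tY=0.4969  stride 1/|dx|=3.8637 1/|dy|=1.0353
    cross y-line → (3,6), t=0.4969
    cross y-line → (3,7), t=1.5322
    cross y-line → (3,8), t=2.5675 (wall)
  → r_5 = 2.5675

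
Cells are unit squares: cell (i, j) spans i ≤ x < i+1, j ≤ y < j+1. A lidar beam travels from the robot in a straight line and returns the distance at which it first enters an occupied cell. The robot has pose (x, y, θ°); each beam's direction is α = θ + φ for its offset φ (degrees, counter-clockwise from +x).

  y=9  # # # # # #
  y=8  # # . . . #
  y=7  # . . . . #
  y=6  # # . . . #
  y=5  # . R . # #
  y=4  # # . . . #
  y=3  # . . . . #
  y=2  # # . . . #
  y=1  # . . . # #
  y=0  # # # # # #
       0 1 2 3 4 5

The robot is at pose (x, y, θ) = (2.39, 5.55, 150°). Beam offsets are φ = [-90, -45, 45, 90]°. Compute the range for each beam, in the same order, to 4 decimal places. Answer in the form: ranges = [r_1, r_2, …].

ranges = [3.9837, 2.5364, 1.4390, 0.7800]

beam 1: φ=-90°, α=60°
  direction (0.5000, 0.8660); cell (2,5); t to first gridline: x 1.2200, y 0.5196 (then +2.0000 / +1.1547)
    (2,6) via y @ 0.5196
    (3,6) via x @ 1.2200
    (3,7) via y @ 1.6743
    (3,8) via y @ 2.8290
    (4,8) via x @ 3.2200
    (4,9) via y @ 3.9837  # hit
  → r_1 = 3.9837
beam 2: φ=-45°, α=105°
  direction (-0.2588, 0.9659); cell (2,5); t to first gridline: x 1.5068, y 0.4659 (then +3.8637 / +1.0353)
    (2,6) via y @ 0.4659
    (2,7) via y @ 1.5012
    (1,7) via x @ 1.5068
    (1,8) via y @ 2.5364  # hit
  → r_2 = 2.5364
beam 3: φ=45°, α=195°
  direction (-0.9659, -0.2588); cell (2,5); t to first gridline: x 0.4038, y 2.1250 (then +1.0353 / +3.8637)
    (1,5) via x @ 0.4038
    (0,5) via x @ 1.4390  # hit
  → r_3 = 1.4390
beam 4: φ=90°, α=240°
  direction (-0.5000, -0.8660); cell (2,5); t to first gridline: x 0.7800, y 0.6351 (then +2.0000 / +1.1547)
    (2,4) via y @ 0.6351
    (1,4) via x @ 0.7800  # hit
  → r_4 = 0.7800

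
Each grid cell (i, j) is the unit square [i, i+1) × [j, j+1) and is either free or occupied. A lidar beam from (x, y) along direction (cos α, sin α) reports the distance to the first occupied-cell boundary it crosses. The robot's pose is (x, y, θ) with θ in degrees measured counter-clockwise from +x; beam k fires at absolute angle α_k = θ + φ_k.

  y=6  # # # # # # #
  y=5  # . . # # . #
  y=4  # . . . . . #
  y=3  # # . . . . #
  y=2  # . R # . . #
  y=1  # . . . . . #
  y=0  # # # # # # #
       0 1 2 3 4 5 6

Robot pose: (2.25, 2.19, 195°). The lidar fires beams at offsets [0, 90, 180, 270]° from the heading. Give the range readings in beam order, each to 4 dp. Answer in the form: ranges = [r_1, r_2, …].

beam 1: φ=0°, α=195°
  d=(-0.9659,-0.2588)  start (2,2)  tX=0.2588 tY=0.7341  stride 1/|dx|=1.0353 1/|dy|=3.8637
    cross x-line → (1,2), t=0.2588
    cross y-line → (1,1), t=0.7341
    cross x-line → (0,1), t=1.2941 (wall)
  → r_1 = 1.2941
beam 2: φ=90°, α=285°
  d=(0.2588,-0.9659)  start (2,2)  tX=2.8978 tY=0.1967  stride 1/|dx|=3.8637 1/|dy|=1.0353
    cross y-line → (2,1), t=0.1967
    cross y-line → (2,0), t=1.2320 (wall)
  → r_2 = 1.2320
beam 3: φ=180°, α=15°
  d=(0.9659,0.2588)  start (2,2)  tX=0.7765 tY=3.1296  stride 1/|dx|=1.0353 1/|dy|=3.8637
    cross x-line → (3,2), t=0.7765 (wall)
  → r_3 = 0.7765
beam 4: φ=270°, α=105°
  d=(-0.2588,0.9659)  start (2,2)  tX=0.9659 tY=0.8386  stride 1/|dx|=3.8637 1/|dy|=1.0353
    cross y-line → (2,3), t=0.8386
    cross x-line → (1,3), t=0.9659 (wall)
  → r_4 = 0.9659

ranges = [1.2941, 1.2320, 0.7765, 0.9659]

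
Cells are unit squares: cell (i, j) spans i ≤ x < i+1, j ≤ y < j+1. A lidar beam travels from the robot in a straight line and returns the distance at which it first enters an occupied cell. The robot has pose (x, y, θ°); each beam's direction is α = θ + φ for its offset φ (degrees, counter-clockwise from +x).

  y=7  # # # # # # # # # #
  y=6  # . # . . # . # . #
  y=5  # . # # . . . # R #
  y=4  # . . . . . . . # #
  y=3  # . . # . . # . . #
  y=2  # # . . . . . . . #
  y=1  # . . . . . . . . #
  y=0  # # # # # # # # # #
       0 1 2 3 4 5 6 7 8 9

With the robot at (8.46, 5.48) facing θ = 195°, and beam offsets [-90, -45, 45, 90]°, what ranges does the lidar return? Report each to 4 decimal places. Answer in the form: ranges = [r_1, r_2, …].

ranges = [1.5736, 0.5312, 0.5543, 0.4969]

beam 1: φ=-90°, α=105°
  direction (-0.2588, 0.9659); cell (8,5); t to first gridline: x 1.7773, y 0.5383 (then +3.8637 / +1.0353)
    (8,6) via y @ 0.5383
    (8,7) via y @ 1.5736  # hit
  → r_1 = 1.5736
beam 2: φ=-45°, α=150°
  direction (-0.8660, 0.5000); cell (8,5); t to first gridline: x 0.5312, y 1.0400 (then +1.1547 / +2.0000)
    (7,5) via x @ 0.5312  # hit
  → r_2 = 0.5312
beam 3: φ=45°, α=240°
  direction (-0.5000, -0.8660); cell (8,5); t to first gridline: x 0.9200, y 0.5543 (then +2.0000 / +1.1547)
    (8,4) via y @ 0.5543  # hit
  → r_3 = 0.5543
beam 4: φ=90°, α=285°
  direction (0.2588, -0.9659); cell (8,5); t to first gridline: x 2.0864, y 0.4969 (then +3.8637 / +1.0353)
    (8,4) via y @ 0.4969  # hit
  → r_4 = 0.4969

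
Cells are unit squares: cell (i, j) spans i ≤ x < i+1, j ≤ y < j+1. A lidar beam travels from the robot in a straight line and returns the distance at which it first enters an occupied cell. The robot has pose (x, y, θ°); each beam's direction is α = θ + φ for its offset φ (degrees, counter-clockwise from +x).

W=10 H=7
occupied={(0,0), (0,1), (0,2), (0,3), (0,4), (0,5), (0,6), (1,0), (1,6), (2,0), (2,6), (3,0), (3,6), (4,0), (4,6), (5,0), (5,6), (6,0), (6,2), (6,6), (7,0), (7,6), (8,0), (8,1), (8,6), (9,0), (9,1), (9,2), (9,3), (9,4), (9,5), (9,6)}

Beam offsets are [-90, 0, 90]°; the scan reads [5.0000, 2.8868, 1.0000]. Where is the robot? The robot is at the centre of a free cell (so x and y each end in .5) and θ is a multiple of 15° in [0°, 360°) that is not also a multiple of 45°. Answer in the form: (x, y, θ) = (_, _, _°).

Enumerate (i+0.5, j+0.5, θ) over the 38 free cells and 16 admissible headings. For each, cast all 3 beams and compare to the given ranges.
  (5.5, 1.5, 105°): beam 1 = 3.6235 ≠ 5.0000 ✗
  (1.5, 3.5, 300°): beam 1 = 0.5774 ≠ 5.0000 ✗
  (2.5, 5.5, 105°): beam 1 = 1.9319 ≠ 5.0000 ✗
  …
  (5.5, 3.5, 240°): r_1=5.0000, r_2=2.8868, r_3=1.0000 — all match ✓
Unique over the lattice → pose = (5.5, 3.5, 240°).

(x, y, θ) = (5.5, 3.5, 240°)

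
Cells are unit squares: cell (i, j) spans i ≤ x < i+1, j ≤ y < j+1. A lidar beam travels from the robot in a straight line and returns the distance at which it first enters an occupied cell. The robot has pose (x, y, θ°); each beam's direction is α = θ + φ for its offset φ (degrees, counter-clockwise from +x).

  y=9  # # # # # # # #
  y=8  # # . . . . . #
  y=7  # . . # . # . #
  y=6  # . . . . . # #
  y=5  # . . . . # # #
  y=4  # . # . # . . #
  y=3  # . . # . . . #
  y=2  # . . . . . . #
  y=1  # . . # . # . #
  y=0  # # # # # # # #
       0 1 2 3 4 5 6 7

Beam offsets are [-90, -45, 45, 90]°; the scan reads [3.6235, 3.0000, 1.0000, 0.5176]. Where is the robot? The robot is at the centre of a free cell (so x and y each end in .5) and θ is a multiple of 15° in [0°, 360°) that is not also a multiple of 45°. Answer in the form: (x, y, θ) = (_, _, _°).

(x, y, θ) = (5.5, 4.5, 345°)

Candidates: 37 free-cell centres × 16 headings = 592 poses. Raycast each; keep the one whose scan matches to 4 dp.
  (6.5, 4.5, 165°): beam 1 = 0.5176 ≠ 3.6235 ✗
  (5.5, 6.5, 165°): beam 1 = 0.5176 ≠ 3.6235 ✗
  (5.5, 3.5, 285°): beam 1 = 1.5529 ≠ 3.6235 ✗
  (3.5, 5.5, 30°): beam 1 = 1.0000 ≠ 3.6235 ✗
  (5.5, 4.5, 210°): beam 1 = 0.5774 ≠ 3.6235 ✗
  …
  (5.5, 4.5, 345°): r_1=3.6235, r_2=3.0000, r_3=1.0000, r_4=0.5176 — all match ✓
Only this pose fits every beam.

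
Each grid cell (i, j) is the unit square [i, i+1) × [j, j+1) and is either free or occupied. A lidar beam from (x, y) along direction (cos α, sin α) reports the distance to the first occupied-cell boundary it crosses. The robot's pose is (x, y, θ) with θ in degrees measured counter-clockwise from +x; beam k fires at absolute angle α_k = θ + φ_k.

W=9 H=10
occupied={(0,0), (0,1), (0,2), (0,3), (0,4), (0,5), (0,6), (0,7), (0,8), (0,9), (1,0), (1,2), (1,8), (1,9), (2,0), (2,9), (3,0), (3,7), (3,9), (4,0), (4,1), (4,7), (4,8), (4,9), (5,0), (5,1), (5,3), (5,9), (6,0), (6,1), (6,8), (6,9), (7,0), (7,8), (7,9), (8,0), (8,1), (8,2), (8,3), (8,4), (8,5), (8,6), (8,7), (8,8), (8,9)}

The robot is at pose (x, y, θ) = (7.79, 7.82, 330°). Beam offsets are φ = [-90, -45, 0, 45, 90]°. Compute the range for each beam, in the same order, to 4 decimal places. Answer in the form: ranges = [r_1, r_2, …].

beam 1: φ=-90°, α=240°
  direction (-0.5000, -0.8660); cell (7,7); t to first gridline: x 1.5800, y 0.9469 (then +2.0000 / +1.1547)
    (7,6) via y @ 0.9469
    (6,6) via x @ 1.5800
    (6,5) via y @ 2.1016
    (6,4) via y @ 3.2563
    (5,4) via x @ 3.5800
    (5,3) via y @ 4.4110  # hit
  → r_1 = 4.4110
beam 2: φ=-45°, α=285°
  direction (0.2588, -0.9659); cell (7,7); t to first gridline: x 0.8114, y 0.8489 (then +3.8637 / +1.0353)
    (8,7) via x @ 0.8114  # hit
  → r_2 = 0.8114
beam 3: φ=0°, α=330°
  direction (0.8660, -0.5000); cell (7,7); t to first gridline: x 0.2425, y 1.6400 (then +1.1547 / +2.0000)
    (8,7) via x @ 0.2425  # hit
  → r_3 = 0.2425
beam 4: φ=45°, α=15°
  direction (0.9659, 0.2588); cell (7,7); t to first gridline: x 0.2174, y 0.6955 (then +1.0353 / +3.8637)
    (8,7) via x @ 0.2174  # hit
  → r_4 = 0.2174
beam 5: φ=90°, α=60°
  direction (0.5000, 0.8660); cell (7,7); t to first gridline: x 0.4200, y 0.2078 (then +2.0000 / +1.1547)
    (7,8) via y @ 0.2078  # hit
  → r_5 = 0.2078

ranges = [4.4110, 0.8114, 0.2425, 0.2174, 0.2078]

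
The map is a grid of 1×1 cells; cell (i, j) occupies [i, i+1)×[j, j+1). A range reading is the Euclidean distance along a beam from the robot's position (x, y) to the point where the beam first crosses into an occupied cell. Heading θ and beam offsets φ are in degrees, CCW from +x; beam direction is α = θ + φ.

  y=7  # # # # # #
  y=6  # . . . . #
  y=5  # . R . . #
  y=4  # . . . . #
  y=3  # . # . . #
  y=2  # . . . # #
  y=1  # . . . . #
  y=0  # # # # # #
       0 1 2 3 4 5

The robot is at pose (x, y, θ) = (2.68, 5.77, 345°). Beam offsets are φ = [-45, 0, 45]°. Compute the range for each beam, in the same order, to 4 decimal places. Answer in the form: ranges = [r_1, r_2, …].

ranges = [3.1985, 2.4018, 2.4600]

beam 1: φ=-45°, α=300°
  d=(0.5000,-0.8660)  start (2,5)  tX=0.6400 tY=0.8891  stride 1/|dx|=2.0000 1/|dy|=1.1547
    cross x-line → (3,5), t=0.6400
    cross y-line → (3,4), t=0.8891
    cross y-line → (3,3), t=2.0438
    cross x-line → (4,3), t=2.6400
    cross y-line → (4,2), t=3.1985 (wall)
  → r_1 = 3.1985
beam 2: φ=0°, α=345°
  d=(0.9659,-0.2588)  start (2,5)  tX=0.3313 tY=2.9751  stride 1/|dx|=1.0353 1/|dy|=3.8637
    cross x-line → (3,5), t=0.3313
    cross x-line → (4,5), t=1.3666
    cross x-line → (5,5), t=2.4018 (wall)
  → r_2 = 2.4018
beam 3: φ=45°, α=30°
  d=(0.8660,0.5000)  start (2,5)  tX=0.3695 tY=0.4600  stride 1/|dx|=1.1547 1/|dy|=2.0000
    cross x-line → (3,5), t=0.3695
    cross y-line → (3,6), t=0.4600
    cross x-line → (4,6), t=1.5242
    cross y-line → (4,7), t=2.4600 (wall)
  → r_3 = 2.4600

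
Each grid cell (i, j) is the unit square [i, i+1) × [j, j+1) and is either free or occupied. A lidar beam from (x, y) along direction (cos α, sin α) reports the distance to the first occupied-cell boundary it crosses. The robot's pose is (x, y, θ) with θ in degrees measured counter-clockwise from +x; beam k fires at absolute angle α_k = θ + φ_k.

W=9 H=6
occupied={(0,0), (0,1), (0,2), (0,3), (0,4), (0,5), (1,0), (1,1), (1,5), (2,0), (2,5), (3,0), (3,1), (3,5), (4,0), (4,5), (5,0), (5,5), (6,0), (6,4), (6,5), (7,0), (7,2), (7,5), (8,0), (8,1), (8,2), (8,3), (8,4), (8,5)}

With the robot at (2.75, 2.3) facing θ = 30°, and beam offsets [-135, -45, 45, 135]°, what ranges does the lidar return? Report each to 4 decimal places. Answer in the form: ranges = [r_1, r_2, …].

ranges = [1.3459, 1.1591, 2.7952, 1.8117]

beam 1: φ=-135°, α=255°
  direction (-0.2588, -0.9659); cell (2,2); t to first gridline: x 2.8978, y 0.3106 (then +3.8637 / +1.0353)
    (2,1) via y @ 0.3106
    (2,0) via y @ 1.3459  # hit
  → r_1 = 1.3459
beam 2: φ=-45°, α=345°
  direction (0.9659, -0.2588); cell (2,2); t to first gridline: x 0.2588, y 1.1591 (then +1.0353 / +3.8637)
    (3,2) via x @ 0.2588
    (3,1) via y @ 1.1591  # hit
  → r_2 = 1.1591
beam 3: φ=45°, α=75°
  direction (0.2588, 0.9659); cell (2,2); t to first gridline: x 0.9659, y 0.7247 (then +3.8637 / +1.0353)
    (2,3) via y @ 0.7247
    (3,3) via x @ 0.9659
    (3,4) via y @ 1.7600
    (3,5) via y @ 2.7952  # hit
  → r_3 = 2.7952
beam 4: φ=135°, α=165°
  direction (-0.9659, 0.2588); cell (2,2); t to first gridline: x 0.7765, y 2.7046 (then +1.0353 / +3.8637)
    (1,2) via x @ 0.7765
    (0,2) via x @ 1.8117  # hit
  → r_4 = 1.8117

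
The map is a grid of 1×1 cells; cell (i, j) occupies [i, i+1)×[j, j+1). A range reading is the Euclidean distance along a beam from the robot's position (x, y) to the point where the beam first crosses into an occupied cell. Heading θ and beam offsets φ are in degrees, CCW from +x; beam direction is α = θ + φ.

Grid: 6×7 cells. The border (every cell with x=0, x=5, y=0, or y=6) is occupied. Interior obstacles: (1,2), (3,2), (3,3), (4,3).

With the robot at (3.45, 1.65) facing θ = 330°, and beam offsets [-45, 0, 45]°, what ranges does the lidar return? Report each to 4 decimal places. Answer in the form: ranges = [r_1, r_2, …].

ranges = [0.6729, 1.3000, 1.6047]

beam 1: φ=-45°, α=285°
  dir = (cos 285°, sin 285°) = (0.2588, -0.9659); from cell (3,1)
  next x-line at t=2.1250, next y-line at t=0.6729; Δt_x=3.8637, Δt_y=1.0353
    y: enter (3,0) at t=0.6729 ← occupied
  → r_1 = 0.6729
beam 2: φ=0°, α=330°
  dir = (cos 330°, sin 330°) = (0.8660, -0.5000); from cell (3,1)
  next x-line at t=0.6351, next y-line at t=1.3000; Δt_x=1.1547, Δt_y=2.0000
    x: enter (4,1) at t=0.6351
    y: enter (4,0) at t=1.3000 ← occupied
  → r_2 = 1.3000
beam 3: φ=45°, α=15°
  dir = (cos 15°, sin 15°) = (0.9659, 0.2588); from cell (3,1)
  next x-line at t=0.5694, next y-line at t=1.3523; Δt_x=1.0353, Δt_y=3.8637
    x: enter (4,1) at t=0.5694
    y: enter (4,2) at t=1.3523
    x: enter (5,2) at t=1.6047 ← occupied
  → r_3 = 1.6047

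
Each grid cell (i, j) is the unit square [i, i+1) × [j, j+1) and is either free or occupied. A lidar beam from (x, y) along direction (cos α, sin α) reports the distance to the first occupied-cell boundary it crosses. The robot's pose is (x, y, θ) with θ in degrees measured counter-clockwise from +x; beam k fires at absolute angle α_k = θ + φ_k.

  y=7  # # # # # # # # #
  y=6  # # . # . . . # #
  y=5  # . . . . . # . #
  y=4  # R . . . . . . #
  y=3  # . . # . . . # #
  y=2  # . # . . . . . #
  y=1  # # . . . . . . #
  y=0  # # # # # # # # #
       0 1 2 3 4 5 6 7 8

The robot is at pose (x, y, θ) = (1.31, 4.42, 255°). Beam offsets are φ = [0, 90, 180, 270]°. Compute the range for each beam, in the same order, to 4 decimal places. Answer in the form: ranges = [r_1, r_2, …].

beam 1: φ=0°, α=255°
  direction (-0.2588, -0.9659); cell (1,4); t to first gridline: x 1.1977, y 0.4348 (then +3.8637 / +1.0353)
    (1,3) via y @ 0.4348
    (0,3) via x @ 1.1977  # hit
  → r_1 = 1.1977
beam 2: φ=90°, α=345°
  direction (0.9659, -0.2588); cell (1,4); t to first gridline: x 0.7143, y 1.6228 (then +1.0353 / +3.8637)
    (2,4) via x @ 0.7143
    (2,3) via y @ 1.6228
    (3,3) via x @ 1.7496  # hit
  → r_2 = 1.7496
beam 3: φ=180°, α=75°
  direction (0.2588, 0.9659); cell (1,4); t to first gridline: x 2.6660, y 0.6005 (then +3.8637 / +1.0353)
    (1,5) via y @ 0.6005
    (1,6) via y @ 1.6357  # hit
  → r_3 = 1.6357
beam 4: φ=270°, α=165°
  direction (-0.9659, 0.2588); cell (1,4); t to first gridline: x 0.3209, y 2.2409 (then +1.0353 / +3.8637)
    (0,4) via x @ 0.3209  # hit
  → r_4 = 0.3209

ranges = [1.1977, 1.7496, 1.6357, 0.3209]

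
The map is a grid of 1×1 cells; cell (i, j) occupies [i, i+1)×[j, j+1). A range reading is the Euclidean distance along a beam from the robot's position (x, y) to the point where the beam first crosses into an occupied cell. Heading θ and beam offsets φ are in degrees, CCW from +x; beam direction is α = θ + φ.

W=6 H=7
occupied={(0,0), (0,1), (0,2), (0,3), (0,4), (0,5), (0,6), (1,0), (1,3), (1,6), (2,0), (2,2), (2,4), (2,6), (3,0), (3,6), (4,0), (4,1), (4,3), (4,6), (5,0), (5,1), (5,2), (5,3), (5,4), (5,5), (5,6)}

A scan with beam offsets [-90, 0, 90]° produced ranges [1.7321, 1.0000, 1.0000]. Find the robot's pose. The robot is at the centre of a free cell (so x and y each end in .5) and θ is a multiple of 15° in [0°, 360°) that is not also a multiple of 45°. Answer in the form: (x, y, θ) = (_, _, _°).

(x, y, θ) = (3.5, 2.5, 330°)

Candidates: 15 free-cell centres × 16 headings = 240 poses. Raycast each; keep the one whose scan matches to 4 dp.
  (1.5, 5.5, 240°): beam 1 = 0.5774 ≠ 1.7321 ✗
  (3.5, 2.5, 150°): beam 1 = 1.0000 ≠ 1.7321 ✗
  (3.5, 4.5, 330°): beam 3 = 1.7321 ≠ 1.0000 ✗
  (3.5, 4.5, 150°): beam 2 = 0.5774 ≠ 1.0000 ✗
  …
  (3.5, 2.5, 330°): r_1=1.7321, r_2=1.0000, r_3=1.0000 — all match ✓
No second candidate reproduces the full scan.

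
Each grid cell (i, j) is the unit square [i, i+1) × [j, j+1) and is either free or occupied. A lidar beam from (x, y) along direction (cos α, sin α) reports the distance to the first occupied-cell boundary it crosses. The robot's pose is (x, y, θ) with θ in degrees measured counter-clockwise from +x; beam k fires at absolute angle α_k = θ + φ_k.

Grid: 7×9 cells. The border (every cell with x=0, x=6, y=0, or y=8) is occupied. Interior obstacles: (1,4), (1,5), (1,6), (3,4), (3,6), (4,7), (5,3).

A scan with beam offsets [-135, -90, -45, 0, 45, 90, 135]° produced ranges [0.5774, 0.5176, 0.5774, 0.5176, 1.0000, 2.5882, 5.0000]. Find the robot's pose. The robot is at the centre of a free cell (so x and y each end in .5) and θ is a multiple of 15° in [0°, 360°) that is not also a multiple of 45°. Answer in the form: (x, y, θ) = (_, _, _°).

(x, y, θ) = (1.5, 3.5, 195°)

Candidates: 28 free-cell centres × 16 headings = 448 poses. Raycast each; keep the one whose scan matches to 4 dp.
  (5.5, 2.5, 75°): beam 1 = 1.0000 ≠ 0.5774 ✗
  (4.5, 3.5, 165°): beam 2 = 4.6587 ≠ 0.5176 ✗
  (3.5, 2.5, 75°): beam 1 = 1.7321 ≠ 0.5774 ✗
  (5.5, 2.5, 285°): beam 1 = 4.0415 ≠ 0.5774 ✗
  …
  (1.5, 3.5, 195°): r_1=0.5774, r_2=0.5176, r_3=0.5774, r_4=0.5176, r_5=1.0000, r_6=2.5882, r_7=5.0000 — all match ✓
Only this pose fits every beam.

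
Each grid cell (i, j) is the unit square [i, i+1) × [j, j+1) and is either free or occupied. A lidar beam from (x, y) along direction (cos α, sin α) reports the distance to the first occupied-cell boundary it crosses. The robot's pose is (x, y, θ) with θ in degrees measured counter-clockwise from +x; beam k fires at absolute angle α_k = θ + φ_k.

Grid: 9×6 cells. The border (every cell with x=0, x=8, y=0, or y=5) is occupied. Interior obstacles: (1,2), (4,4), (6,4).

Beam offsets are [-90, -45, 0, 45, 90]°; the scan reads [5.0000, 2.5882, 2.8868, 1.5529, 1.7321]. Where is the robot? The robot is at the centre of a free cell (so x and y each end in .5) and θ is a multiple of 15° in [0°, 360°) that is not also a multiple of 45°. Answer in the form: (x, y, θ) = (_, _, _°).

(x, y, θ) = (6.5, 3.5, 300°)

Enumerate (i+0.5, j+0.5, θ) over the 25 free cells and 16 admissible headings. For each, cast all 5 beams and compare to the given ranges.
  (1.5, 3.5, 120°): beam 1 = 2.8868 ≠ 5.0000 ✗
  (4.5, 1.5, 330°): beam 1 = 0.5774 ≠ 5.0000 ✗
  (1.5, 1.5, 60°): beam 1 = 1.0000 ≠ 5.0000 ✗
  …
  (6.5, 3.5, 300°): r_1=5.0000, r_2=2.5882, r_3=2.8868, r_4=1.5529, r_5=1.7321 — all match ✓
Only this pose fits every beam.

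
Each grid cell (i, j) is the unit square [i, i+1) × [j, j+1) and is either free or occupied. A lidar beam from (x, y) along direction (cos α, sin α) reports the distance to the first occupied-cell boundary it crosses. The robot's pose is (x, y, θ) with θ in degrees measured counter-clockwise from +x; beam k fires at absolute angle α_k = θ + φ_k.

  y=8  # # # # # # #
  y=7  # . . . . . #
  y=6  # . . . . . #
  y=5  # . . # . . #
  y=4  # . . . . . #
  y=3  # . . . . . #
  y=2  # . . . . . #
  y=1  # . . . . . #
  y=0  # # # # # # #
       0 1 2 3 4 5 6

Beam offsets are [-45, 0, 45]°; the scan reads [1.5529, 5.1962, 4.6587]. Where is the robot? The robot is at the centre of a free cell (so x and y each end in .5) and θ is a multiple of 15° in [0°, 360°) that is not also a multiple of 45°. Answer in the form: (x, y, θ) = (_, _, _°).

Candidates: 34 free-cell centres × 16 headings = 544 poses. Raycast each; keep the one whose scan matches to 4 dp.
  (2.5, 2.5, 255°): beam 1 = 1.7321 ≠ 1.5529 ✗
  (1.5, 5.5, 75°): beam 1 = 5.0000 ≠ 1.5529 ✗
  (1.5, 5.5, 210°): beam 1 = 0.5176 ≠ 1.5529 ✗
  …
  (5.5, 5.5, 210°): r_1=1.5529, r_2=5.1962, r_3=4.6587 — all match ✓
Unique over the lattice → pose = (5.5, 5.5, 210°).

(x, y, θ) = (5.5, 5.5, 210°)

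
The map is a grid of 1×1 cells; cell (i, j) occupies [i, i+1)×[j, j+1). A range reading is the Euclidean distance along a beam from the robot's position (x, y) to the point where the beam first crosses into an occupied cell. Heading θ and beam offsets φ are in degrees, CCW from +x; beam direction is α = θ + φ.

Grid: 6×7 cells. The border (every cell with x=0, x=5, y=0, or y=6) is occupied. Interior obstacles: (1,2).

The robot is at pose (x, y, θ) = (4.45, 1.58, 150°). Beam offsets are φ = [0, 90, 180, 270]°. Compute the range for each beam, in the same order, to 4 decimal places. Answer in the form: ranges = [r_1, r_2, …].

ranges = [2.8290, 0.6697, 0.6351, 1.1000]

beam 1: φ=0°, α=150°
  direction (-0.8660, 0.5000); cell (4,1); t to first gridline: x 0.5196, y 0.8400 (then +1.1547 / +2.0000)
    (3,1) via x @ 0.5196
    (3,2) via y @ 0.8400
    (2,2) via x @ 1.6743
    (1,2) via x @ 2.8290  # hit
  → r_1 = 2.8290
beam 2: φ=90°, α=240°
  direction (-0.5000, -0.8660); cell (4,1); t to first gridline: x 0.9000, y 0.6697 (then +2.0000 / +1.1547)
    (4,0) via y @ 0.6697  # hit
  → r_2 = 0.6697
beam 3: φ=180°, α=330°
  direction (0.8660, -0.5000); cell (4,1); t to first gridline: x 0.6351, y 1.1600 (then +1.1547 / +2.0000)
    (5,1) via x @ 0.6351  # hit
  → r_3 = 0.6351
beam 4: φ=270°, α=60°
  direction (0.5000, 0.8660); cell (4,1); t to first gridline: x 1.1000, y 0.4850 (then +2.0000 / +1.1547)
    (4,2) via y @ 0.4850
    (5,2) via x @ 1.1000  # hit
  → r_4 = 1.1000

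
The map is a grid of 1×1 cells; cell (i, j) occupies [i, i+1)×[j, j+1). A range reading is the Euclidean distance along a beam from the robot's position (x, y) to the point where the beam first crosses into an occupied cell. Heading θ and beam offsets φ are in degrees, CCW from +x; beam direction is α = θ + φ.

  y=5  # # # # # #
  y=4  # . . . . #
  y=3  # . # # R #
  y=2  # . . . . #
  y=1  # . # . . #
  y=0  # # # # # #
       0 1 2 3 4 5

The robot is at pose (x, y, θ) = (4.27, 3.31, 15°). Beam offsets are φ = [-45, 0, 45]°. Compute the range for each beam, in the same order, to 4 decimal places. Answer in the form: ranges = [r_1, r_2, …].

ranges = [0.8429, 0.7558, 1.4600]

beam 1: φ=-45°, α=330°
  d=(0.8660,-0.5000)  start (4,3)  tX=0.8429 tY=0.6200  stride 1/|dx|=1.1547 1/|dy|=2.0000
    cross y-line → (4,2), t=0.6200
    cross x-line → (5,2), t=0.8429 (wall)
  → r_1 = 0.8429
beam 2: φ=0°, α=15°
  d=(0.9659,0.2588)  start (4,3)  tX=0.7558 tY=2.6660  stride 1/|dx|=1.0353 1/|dy|=3.8637
    cross x-line → (5,3), t=0.7558 (wall)
  → r_2 = 0.7558
beam 3: φ=45°, α=60°
  d=(0.5000,0.8660)  start (4,3)  tX=1.4600 tY=0.7967  stride 1/|dx|=2.0000 1/|dy|=1.1547
    cross y-line → (4,4), t=0.7967
    cross x-line → (5,4), t=1.4600 (wall)
  → r_3 = 1.4600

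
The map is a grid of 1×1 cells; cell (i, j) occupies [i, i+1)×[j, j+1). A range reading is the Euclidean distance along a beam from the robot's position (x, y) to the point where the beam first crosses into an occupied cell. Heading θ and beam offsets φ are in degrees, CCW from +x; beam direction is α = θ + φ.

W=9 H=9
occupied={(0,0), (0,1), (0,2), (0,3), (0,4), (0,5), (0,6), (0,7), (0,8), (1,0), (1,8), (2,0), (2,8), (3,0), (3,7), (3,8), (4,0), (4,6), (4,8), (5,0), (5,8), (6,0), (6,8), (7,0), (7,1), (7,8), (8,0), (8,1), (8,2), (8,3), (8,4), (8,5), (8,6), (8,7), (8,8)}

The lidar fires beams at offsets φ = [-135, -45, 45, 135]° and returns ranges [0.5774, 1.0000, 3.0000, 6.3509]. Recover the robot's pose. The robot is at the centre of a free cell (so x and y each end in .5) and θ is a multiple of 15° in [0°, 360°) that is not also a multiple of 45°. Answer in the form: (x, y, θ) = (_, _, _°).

Enumerate (i+0.5, j+0.5, θ) over the 46 free cells and 16 admissible headings. For each, cast all 4 beams and compare to the given ranges.
  (6.5, 5.5, 345°): beam 1 = 6.3509 ≠ 0.5774 ✗
  (2.5, 2.5, 60°): beam 1 = 1.5529 ≠ 0.5774 ✗
  (6.5, 1.5, 75°): beam 2 = 0.5774 ≠ 1.0000 ✗
  (2.5, 4.5, 330°): beam 1 = 1.5529 ≠ 0.5774 ✗
  …
  (7.5, 6.5, 105°): r_1=0.5774, r_2=1.0000, r_3=3.0000, r_4=6.3509 — all match ✓
Only this pose fits every beam.

(x, y, θ) = (7.5, 6.5, 105°)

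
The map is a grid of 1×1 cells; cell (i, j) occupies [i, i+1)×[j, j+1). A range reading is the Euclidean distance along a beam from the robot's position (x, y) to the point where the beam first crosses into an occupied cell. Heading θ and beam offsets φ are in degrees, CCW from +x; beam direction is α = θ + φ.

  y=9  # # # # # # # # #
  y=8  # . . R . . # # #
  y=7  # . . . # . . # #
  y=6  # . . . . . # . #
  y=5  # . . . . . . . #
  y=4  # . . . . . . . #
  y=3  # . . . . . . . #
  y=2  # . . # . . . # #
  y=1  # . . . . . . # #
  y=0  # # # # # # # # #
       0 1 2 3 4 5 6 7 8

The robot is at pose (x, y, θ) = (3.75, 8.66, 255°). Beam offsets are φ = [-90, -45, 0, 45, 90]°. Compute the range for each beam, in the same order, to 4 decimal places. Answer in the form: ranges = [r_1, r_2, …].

ranges = [1.3137, 3.1754, 7.9302, 0.7621, 2.3294]

beam 1: φ=-90°, α=165°
  cosα=-0.9659 sinα=0.2588 | (3,8) | tMaxX 0.7765 tMaxY 1.3137 | tΔX 1.0353 tΔY 3.8637
    t=0.7765 [x] (2,8)
    t=1.3137 [y] (2,9) — stop
  → r_1 = 1.3137
beam 2: φ=-45°, α=210°
  cosα=-0.8660 sinα=-0.5000 | (3,8) | tMaxX 0.8660 tMaxY 1.3200 | tΔX 1.1547 tΔY 2.0000
    t=0.8660 [x] (2,8)
    t=1.3200 [y] (2,7)
    t=2.0207 [x] (1,7)
    t=3.1754 [x] (0,7) — stop
  → r_2 = 3.1754
beam 3: φ=0°, α=255°
  cosα=-0.2588 sinα=-0.9659 | (3,8) | tMaxX 2.8978 tMaxY 0.6833 | tΔX 3.8637 tΔY 1.0353
    t=0.6833 [y] (3,7)
    t=1.7186 [y] (3,6)
    t=2.7538 [y] (3,5)
    t=2.8978 [x] (2,5)
    t=3.7891 [y] (2,4)
    t=4.8244 [y] (2,3)
    t=5.8597 [y] (2,2)
    t=6.7615 [x] (1,2)
    t=6.8949 [y] (1,1)
    t=7.9302 [y] (1,0) — stop
  → r_3 = 7.9302
beam 4: φ=45°, α=300°
  cosα=0.5000 sinα=-0.8660 | (3,8) | tMaxX 0.5000 tMaxY 0.7621 | tΔX 2.0000 tΔY 1.1547
    t=0.5000 [x] (4,8)
    t=0.7621 [y] (4,7) — stop
  → r_4 = 0.7621
beam 5: φ=90°, α=345°
  cosα=0.9659 sinα=-0.2588 | (3,8) | tMaxX 0.2588 tMaxY 2.5500 | tΔX 1.0353 tΔY 3.8637
    t=0.2588 [x] (4,8)
    t=1.2941 [x] (5,8)
    t=2.3294 [x] (6,8) — stop
  → r_5 = 2.3294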